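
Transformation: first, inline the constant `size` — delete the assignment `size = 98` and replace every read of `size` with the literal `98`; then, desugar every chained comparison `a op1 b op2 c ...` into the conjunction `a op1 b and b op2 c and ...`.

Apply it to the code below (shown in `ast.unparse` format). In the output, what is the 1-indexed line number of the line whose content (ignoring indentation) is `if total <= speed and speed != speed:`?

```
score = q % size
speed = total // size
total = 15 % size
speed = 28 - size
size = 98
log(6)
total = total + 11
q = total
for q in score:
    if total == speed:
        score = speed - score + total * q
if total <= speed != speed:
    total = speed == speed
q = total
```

Transformed code:
score = q % 98
speed = total // 98
total = 15 % 98
speed = 28 - 98
log(6)
total = total + 11
q = total
for q in score:
    if total == speed:
        score = speed - score + total * q
if total <= speed and speed != speed:
    total = speed == speed
q = total

11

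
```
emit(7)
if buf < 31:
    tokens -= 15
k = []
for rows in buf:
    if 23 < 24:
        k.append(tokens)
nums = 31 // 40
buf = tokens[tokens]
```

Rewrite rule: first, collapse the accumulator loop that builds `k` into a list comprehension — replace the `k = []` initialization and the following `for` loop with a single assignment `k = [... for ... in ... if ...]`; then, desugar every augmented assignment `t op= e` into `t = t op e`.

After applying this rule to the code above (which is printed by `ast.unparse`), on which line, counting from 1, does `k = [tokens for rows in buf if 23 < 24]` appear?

4

Transformed code:
emit(7)
if buf < 31:
    tokens = tokens - 15
k = [tokens for rows in buf if 23 < 24]
nums = 31 // 40
buf = tokens[tokens]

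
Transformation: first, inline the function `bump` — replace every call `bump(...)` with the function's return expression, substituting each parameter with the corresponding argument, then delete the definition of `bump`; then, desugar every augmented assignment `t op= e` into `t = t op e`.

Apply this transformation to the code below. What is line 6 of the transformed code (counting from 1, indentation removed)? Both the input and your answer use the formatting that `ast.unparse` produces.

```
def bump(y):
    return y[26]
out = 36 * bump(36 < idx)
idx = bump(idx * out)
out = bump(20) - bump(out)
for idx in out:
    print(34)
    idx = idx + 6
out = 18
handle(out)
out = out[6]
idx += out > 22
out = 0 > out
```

Transformed code:
out = 36 * (36 < idx)[26]
idx = (idx * out)[26]
out = 20[26] - out[26]
for idx in out:
    print(34)
    idx = idx + 6
out = 18
handle(out)
out = out[6]
idx = idx + (out > 22)
out = 0 > out

idx = idx + 6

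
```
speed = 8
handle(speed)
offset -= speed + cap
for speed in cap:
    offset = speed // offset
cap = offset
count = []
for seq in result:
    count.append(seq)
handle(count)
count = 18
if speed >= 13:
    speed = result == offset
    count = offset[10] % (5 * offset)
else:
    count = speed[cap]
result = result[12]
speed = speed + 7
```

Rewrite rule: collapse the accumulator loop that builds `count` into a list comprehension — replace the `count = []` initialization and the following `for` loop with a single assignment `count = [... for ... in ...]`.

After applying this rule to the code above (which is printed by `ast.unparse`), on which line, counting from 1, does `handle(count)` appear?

Transformed code:
speed = 8
handle(speed)
offset -= speed + cap
for speed in cap:
    offset = speed // offset
cap = offset
count = [seq for seq in result]
handle(count)
count = 18
if speed >= 13:
    speed = result == offset
    count = offset[10] % (5 * offset)
else:
    count = speed[cap]
result = result[12]
speed = speed + 7

8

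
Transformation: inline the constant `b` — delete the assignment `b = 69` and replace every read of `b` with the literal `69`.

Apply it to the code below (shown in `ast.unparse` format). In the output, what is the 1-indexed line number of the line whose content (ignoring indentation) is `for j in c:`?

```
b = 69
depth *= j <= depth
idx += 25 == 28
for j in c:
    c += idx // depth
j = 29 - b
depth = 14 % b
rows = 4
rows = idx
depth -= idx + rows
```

Transformed code:
depth *= j <= depth
idx += 25 == 28
for j in c:
    c += idx // depth
j = 29 - 69
depth = 14 % 69
rows = 4
rows = idx
depth -= idx + rows

3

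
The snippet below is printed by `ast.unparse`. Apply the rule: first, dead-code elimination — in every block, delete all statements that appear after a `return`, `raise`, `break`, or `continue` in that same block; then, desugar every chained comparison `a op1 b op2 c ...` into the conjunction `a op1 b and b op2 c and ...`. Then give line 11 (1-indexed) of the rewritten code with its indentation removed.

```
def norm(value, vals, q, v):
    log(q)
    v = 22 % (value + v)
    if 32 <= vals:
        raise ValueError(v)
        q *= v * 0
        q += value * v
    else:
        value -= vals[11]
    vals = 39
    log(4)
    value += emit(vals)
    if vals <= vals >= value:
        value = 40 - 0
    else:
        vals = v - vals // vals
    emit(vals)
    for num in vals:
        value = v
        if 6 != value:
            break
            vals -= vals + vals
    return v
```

Transformed code:
def norm(value, vals, q, v):
    log(q)
    v = 22 % (value + v)
    if 32 <= vals:
        raise ValueError(v)
    else:
        value -= vals[11]
    vals = 39
    log(4)
    value += emit(vals)
    if vals <= vals and vals >= value:
        value = 40 - 0
    else:
        vals = v - vals // vals
    emit(vals)
    for num in vals:
        value = v
        if 6 != value:
            break
    return v

if vals <= vals and vals >= value:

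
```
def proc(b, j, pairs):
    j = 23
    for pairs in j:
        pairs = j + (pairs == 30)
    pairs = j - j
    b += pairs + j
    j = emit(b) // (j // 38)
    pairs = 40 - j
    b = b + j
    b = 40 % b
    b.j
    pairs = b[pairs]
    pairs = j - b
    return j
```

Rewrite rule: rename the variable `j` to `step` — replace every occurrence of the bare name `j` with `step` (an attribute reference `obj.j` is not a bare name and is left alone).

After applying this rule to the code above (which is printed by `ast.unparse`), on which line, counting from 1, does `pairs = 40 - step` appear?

Transformed code:
def proc(b, step, pairs):
    step = 23
    for pairs in step:
        pairs = step + (pairs == 30)
    pairs = step - step
    b += pairs + step
    step = emit(b) // (step // 38)
    pairs = 40 - step
    b = b + step
    b = 40 % b
    b.j
    pairs = b[pairs]
    pairs = step - b
    return step

8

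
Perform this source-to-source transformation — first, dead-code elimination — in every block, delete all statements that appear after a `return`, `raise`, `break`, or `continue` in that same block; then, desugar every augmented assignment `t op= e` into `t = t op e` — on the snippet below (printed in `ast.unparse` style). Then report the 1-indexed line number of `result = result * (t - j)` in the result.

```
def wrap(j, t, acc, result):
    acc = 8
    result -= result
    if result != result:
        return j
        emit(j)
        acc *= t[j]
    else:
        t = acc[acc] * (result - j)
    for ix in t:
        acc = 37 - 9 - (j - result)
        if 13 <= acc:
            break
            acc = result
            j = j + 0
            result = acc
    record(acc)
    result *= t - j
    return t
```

Transformed code:
def wrap(j, t, acc, result):
    acc = 8
    result = result - result
    if result != result:
        return j
    else:
        t = acc[acc] * (result - j)
    for ix in t:
        acc = 37 - 9 - (j - result)
        if 13 <= acc:
            break
    record(acc)
    result = result * (t - j)
    return t

13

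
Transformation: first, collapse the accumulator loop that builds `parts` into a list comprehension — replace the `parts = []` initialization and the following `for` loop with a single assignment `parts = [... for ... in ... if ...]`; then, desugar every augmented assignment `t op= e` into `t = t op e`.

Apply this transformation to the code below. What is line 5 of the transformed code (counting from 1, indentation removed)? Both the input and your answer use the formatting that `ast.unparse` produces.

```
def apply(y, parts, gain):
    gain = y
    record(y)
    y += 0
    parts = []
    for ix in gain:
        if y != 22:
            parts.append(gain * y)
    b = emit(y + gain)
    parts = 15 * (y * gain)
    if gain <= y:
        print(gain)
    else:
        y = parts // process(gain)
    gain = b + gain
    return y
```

parts = [gain * y for ix in gain if y != 22]

Transformed code:
def apply(y, parts, gain):
    gain = y
    record(y)
    y = y + 0
    parts = [gain * y for ix in gain if y != 22]
    b = emit(y + gain)
    parts = 15 * (y * gain)
    if gain <= y:
        print(gain)
    else:
        y = parts // process(gain)
    gain = b + gain
    return y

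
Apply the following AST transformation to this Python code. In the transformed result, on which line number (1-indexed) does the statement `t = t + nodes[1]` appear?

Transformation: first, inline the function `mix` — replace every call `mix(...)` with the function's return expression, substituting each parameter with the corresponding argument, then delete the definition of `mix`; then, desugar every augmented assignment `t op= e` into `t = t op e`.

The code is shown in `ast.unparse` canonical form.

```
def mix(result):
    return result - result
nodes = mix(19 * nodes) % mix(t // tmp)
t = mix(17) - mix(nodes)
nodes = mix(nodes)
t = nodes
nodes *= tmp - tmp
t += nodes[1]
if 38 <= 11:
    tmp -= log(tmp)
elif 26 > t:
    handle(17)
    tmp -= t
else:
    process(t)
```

Transformed code:
nodes = (19 * nodes - 19 * nodes) % (t // tmp - t // tmp)
t = 17 - 17 - (nodes - nodes)
nodes = nodes - nodes
t = nodes
nodes = nodes * (tmp - tmp)
t = t + nodes[1]
if 38 <= 11:
    tmp = tmp - log(tmp)
elif 26 > t:
    handle(17)
    tmp = tmp - t
else:
    process(t)

6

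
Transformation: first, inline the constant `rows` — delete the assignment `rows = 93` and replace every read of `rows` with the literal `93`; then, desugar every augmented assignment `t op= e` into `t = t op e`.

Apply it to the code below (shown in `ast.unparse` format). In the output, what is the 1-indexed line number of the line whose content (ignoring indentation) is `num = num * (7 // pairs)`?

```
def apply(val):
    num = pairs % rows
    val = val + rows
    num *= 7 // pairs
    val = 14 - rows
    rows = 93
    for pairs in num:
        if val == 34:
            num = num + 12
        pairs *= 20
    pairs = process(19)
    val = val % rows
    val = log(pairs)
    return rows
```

Transformed code:
def apply(val):
    num = pairs % 93
    val = val + 93
    num = num * (7 // pairs)
    val = 14 - 93
    for pairs in num:
        if val == 34:
            num = num + 12
        pairs = pairs * 20
    pairs = process(19)
    val = val % 93
    val = log(pairs)
    return 93

4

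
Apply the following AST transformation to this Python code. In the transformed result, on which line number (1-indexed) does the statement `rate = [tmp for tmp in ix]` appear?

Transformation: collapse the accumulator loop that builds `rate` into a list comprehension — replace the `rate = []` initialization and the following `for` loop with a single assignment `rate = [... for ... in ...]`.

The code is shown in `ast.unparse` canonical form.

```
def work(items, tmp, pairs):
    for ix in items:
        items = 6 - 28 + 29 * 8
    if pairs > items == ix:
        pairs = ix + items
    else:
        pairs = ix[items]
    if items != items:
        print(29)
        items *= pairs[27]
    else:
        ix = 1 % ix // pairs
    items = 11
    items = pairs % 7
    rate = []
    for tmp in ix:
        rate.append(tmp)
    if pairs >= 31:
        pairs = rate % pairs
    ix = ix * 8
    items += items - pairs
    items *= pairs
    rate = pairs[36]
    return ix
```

Transformed code:
def work(items, tmp, pairs):
    for ix in items:
        items = 6 - 28 + 29 * 8
    if pairs > items == ix:
        pairs = ix + items
    else:
        pairs = ix[items]
    if items != items:
        print(29)
        items *= pairs[27]
    else:
        ix = 1 % ix // pairs
    items = 11
    items = pairs % 7
    rate = [tmp for tmp in ix]
    if pairs >= 31:
        pairs = rate % pairs
    ix = ix * 8
    items += items - pairs
    items *= pairs
    rate = pairs[36]
    return ix

15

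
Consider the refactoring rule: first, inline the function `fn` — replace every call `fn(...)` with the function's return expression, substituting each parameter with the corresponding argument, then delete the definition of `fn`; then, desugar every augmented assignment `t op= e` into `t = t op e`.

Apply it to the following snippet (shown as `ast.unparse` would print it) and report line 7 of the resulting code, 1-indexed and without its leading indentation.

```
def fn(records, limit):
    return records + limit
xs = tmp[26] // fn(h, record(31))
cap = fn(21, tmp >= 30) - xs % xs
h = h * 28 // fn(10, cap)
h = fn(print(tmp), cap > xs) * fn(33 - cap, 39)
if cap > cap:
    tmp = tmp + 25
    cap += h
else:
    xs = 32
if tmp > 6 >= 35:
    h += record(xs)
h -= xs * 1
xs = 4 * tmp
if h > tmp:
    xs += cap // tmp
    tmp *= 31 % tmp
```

Transformed code:
xs = tmp[26] // (h + record(31))
cap = 21 + (tmp >= 30) - xs % xs
h = h * 28 // (10 + cap)
h = (print(tmp) + (cap > xs)) * (33 - cap + 39)
if cap > cap:
    tmp = tmp + 25
    cap = cap + h
else:
    xs = 32
if tmp > 6 >= 35:
    h = h + record(xs)
h = h - xs * 1
xs = 4 * tmp
if h > tmp:
    xs = xs + cap // tmp
    tmp = tmp * (31 % tmp)

cap = cap + h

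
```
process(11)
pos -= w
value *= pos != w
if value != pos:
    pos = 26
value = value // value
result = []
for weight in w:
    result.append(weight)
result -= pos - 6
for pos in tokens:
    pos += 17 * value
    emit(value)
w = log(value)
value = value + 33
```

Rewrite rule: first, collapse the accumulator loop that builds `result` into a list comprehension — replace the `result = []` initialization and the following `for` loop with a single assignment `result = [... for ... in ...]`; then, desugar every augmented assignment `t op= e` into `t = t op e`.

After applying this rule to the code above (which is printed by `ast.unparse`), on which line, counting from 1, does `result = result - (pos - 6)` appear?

8

Transformed code:
process(11)
pos = pos - w
value = value * (pos != w)
if value != pos:
    pos = 26
value = value // value
result = [weight for weight in w]
result = result - (pos - 6)
for pos in tokens:
    pos = pos + 17 * value
    emit(value)
w = log(value)
value = value + 33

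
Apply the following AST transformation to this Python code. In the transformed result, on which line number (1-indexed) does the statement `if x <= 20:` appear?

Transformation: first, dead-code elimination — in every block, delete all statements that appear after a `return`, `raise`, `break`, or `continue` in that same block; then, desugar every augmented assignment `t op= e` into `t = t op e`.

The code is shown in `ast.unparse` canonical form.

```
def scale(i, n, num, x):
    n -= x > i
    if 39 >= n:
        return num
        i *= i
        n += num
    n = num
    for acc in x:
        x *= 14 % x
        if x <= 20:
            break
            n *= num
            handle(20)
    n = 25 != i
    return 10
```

Transformed code:
def scale(i, n, num, x):
    n = n - (x > i)
    if 39 >= n:
        return num
    n = num
    for acc in x:
        x = x * (14 % x)
        if x <= 20:
            break
    n = 25 != i
    return 10

8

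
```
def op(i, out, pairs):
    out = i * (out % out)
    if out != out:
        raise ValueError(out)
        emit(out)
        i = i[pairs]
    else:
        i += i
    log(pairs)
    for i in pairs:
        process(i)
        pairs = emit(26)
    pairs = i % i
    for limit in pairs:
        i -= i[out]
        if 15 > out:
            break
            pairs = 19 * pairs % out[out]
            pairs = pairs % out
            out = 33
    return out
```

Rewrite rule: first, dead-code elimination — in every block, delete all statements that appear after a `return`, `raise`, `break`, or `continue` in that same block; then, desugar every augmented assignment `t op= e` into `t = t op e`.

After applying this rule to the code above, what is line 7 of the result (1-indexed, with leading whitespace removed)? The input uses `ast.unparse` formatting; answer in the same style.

log(pairs)

Transformed code:
def op(i, out, pairs):
    out = i * (out % out)
    if out != out:
        raise ValueError(out)
    else:
        i = i + i
    log(pairs)
    for i in pairs:
        process(i)
        pairs = emit(26)
    pairs = i % i
    for limit in pairs:
        i = i - i[out]
        if 15 > out:
            break
    return out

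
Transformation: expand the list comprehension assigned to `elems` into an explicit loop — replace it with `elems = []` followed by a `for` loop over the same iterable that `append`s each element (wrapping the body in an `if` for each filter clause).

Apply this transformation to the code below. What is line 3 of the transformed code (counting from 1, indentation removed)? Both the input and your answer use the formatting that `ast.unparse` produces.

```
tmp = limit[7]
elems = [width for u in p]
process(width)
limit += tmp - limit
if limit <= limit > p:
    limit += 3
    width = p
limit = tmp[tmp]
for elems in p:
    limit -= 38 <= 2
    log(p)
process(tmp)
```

for u in p:

Transformed code:
tmp = limit[7]
elems = []
for u in p:
    elems.append(width)
process(width)
limit += tmp - limit
if limit <= limit > p:
    limit += 3
    width = p
limit = tmp[tmp]
for elems in p:
    limit -= 38 <= 2
    log(p)
process(tmp)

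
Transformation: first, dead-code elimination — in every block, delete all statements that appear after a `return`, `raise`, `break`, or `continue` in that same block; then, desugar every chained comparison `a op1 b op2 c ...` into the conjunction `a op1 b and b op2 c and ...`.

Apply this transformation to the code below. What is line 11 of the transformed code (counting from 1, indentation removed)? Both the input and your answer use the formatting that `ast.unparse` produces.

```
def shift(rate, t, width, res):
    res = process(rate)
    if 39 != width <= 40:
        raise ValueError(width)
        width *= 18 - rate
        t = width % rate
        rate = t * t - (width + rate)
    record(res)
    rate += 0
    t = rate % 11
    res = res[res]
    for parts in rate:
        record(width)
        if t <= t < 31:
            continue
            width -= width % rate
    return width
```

Transformed code:
def shift(rate, t, width, res):
    res = process(rate)
    if 39 != width and width <= 40:
        raise ValueError(width)
    record(res)
    rate += 0
    t = rate % 11
    res = res[res]
    for parts in rate:
        record(width)
        if t <= t and t < 31:
            continue
    return width

if t <= t and t < 31:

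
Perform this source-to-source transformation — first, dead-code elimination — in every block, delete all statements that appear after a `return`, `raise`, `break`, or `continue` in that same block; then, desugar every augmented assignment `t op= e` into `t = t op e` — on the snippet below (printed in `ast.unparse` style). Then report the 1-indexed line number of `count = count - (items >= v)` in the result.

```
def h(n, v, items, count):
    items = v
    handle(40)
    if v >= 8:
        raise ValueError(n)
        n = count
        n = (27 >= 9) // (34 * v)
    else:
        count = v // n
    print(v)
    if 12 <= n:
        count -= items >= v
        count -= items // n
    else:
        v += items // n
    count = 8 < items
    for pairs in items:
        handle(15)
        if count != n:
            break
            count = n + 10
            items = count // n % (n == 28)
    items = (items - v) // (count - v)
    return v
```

10

Transformed code:
def h(n, v, items, count):
    items = v
    handle(40)
    if v >= 8:
        raise ValueError(n)
    else:
        count = v // n
    print(v)
    if 12 <= n:
        count = count - (items >= v)
        count = count - items // n
    else:
        v = v + items // n
    count = 8 < items
    for pairs in items:
        handle(15)
        if count != n:
            break
    items = (items - v) // (count - v)
    return v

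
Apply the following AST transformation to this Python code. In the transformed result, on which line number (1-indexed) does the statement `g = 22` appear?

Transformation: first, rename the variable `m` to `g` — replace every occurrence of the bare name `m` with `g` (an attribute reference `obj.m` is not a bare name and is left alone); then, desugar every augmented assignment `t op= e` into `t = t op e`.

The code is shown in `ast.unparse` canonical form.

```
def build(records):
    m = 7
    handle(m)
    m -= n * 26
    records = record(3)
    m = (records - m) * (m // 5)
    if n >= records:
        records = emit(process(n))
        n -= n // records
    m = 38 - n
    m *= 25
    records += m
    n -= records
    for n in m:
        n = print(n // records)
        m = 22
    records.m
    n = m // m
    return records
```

16

Transformed code:
def build(records):
    g = 7
    handle(g)
    g = g - n * 26
    records = record(3)
    g = (records - g) * (g // 5)
    if n >= records:
        records = emit(process(n))
        n = n - n // records
    g = 38 - n
    g = g * 25
    records = records + g
    n = n - records
    for n in g:
        n = print(n // records)
        g = 22
    records.m
    n = g // g
    return records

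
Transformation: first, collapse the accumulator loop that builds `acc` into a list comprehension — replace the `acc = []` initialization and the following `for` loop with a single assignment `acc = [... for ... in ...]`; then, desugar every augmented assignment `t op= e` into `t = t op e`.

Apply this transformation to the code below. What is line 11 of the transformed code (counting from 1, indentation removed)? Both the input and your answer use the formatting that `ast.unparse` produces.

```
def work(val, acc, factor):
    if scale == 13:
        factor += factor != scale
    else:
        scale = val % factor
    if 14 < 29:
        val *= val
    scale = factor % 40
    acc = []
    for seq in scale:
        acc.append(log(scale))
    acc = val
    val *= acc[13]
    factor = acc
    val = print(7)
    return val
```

Transformed code:
def work(val, acc, factor):
    if scale == 13:
        factor = factor + (factor != scale)
    else:
        scale = val % factor
    if 14 < 29:
        val = val * val
    scale = factor % 40
    acc = [log(scale) for seq in scale]
    acc = val
    val = val * acc[13]
    factor = acc
    val = print(7)
    return val

val = val * acc[13]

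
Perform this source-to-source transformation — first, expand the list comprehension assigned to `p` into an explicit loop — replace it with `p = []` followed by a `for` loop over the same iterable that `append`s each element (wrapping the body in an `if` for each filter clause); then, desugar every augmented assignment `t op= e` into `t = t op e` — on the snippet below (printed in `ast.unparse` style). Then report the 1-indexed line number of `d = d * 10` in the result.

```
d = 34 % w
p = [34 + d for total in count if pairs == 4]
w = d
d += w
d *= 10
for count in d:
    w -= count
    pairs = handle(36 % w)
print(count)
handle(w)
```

8

Transformed code:
d = 34 % w
p = []
for total in count:
    if pairs == 4:
        p.append(34 + d)
w = d
d = d + w
d = d * 10
for count in d:
    w = w - count
    pairs = handle(36 % w)
print(count)
handle(w)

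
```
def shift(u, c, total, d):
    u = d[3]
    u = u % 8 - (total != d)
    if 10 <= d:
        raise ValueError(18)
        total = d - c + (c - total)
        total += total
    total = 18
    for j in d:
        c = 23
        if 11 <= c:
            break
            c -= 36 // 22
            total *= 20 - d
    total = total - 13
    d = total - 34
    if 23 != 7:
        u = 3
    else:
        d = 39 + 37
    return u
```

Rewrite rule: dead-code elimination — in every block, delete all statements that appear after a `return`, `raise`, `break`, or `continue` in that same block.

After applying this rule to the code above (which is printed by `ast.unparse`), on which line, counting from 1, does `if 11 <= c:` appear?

Transformed code:
def shift(u, c, total, d):
    u = d[3]
    u = u % 8 - (total != d)
    if 10 <= d:
        raise ValueError(18)
    total = 18
    for j in d:
        c = 23
        if 11 <= c:
            break
    total = total - 13
    d = total - 34
    if 23 != 7:
        u = 3
    else:
        d = 39 + 37
    return u

9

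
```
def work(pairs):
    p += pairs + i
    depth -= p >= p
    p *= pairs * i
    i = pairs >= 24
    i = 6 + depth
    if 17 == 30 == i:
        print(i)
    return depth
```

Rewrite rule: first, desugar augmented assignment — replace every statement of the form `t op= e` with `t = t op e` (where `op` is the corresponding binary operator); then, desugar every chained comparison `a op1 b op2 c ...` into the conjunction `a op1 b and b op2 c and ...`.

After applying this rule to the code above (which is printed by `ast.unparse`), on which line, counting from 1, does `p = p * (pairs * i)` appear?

Transformed code:
def work(pairs):
    p = p + (pairs + i)
    depth = depth - (p >= p)
    p = p * (pairs * i)
    i = pairs >= 24
    i = 6 + depth
    if 17 == 30 and 30 == i:
        print(i)
    return depth

4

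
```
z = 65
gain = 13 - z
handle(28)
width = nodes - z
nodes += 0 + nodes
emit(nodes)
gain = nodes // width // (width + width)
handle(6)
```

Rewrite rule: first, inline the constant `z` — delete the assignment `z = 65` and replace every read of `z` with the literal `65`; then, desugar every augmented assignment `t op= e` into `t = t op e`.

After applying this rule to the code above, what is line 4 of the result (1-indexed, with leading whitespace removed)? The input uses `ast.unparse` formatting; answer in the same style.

nodes = nodes + (0 + nodes)

Transformed code:
gain = 13 - 65
handle(28)
width = nodes - 65
nodes = nodes + (0 + nodes)
emit(nodes)
gain = nodes // width // (width + width)
handle(6)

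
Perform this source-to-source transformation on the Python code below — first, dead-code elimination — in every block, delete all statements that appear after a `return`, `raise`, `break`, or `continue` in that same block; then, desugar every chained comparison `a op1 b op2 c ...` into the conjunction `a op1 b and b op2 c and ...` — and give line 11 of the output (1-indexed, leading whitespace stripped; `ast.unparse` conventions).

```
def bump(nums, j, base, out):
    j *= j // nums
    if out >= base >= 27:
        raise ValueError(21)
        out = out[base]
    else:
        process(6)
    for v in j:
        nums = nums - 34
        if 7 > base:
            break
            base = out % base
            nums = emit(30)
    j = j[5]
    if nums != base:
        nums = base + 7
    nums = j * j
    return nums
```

j = j[5]

Transformed code:
def bump(nums, j, base, out):
    j *= j // nums
    if out >= base and base >= 27:
        raise ValueError(21)
    else:
        process(6)
    for v in j:
        nums = nums - 34
        if 7 > base:
            break
    j = j[5]
    if nums != base:
        nums = base + 7
    nums = j * j
    return nums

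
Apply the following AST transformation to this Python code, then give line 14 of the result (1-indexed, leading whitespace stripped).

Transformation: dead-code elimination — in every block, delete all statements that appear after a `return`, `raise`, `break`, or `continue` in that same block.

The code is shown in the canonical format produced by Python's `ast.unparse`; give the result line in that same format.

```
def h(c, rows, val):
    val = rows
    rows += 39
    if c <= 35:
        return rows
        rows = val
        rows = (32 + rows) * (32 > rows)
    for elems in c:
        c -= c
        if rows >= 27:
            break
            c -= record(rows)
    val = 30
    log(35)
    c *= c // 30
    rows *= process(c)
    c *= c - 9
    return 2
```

Transformed code:
def h(c, rows, val):
    val = rows
    rows += 39
    if c <= 35:
        return rows
    for elems in c:
        c -= c
        if rows >= 27:
            break
    val = 30
    log(35)
    c *= c // 30
    rows *= process(c)
    c *= c - 9
    return 2

c *= c - 9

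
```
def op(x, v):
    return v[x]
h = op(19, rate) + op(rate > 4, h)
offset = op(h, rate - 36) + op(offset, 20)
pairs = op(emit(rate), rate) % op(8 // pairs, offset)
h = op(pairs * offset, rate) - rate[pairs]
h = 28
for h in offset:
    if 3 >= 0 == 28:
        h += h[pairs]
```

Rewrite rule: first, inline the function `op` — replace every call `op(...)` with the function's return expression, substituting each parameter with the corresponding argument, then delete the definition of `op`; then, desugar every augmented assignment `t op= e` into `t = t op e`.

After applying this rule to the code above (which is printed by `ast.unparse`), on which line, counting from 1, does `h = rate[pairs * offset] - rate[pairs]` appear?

4

Transformed code:
h = rate[19] + h[rate > 4]
offset = (rate - 36)[h] + 20[offset]
pairs = rate[emit(rate)] % offset[8 // pairs]
h = rate[pairs * offset] - rate[pairs]
h = 28
for h in offset:
    if 3 >= 0 == 28:
        h = h + h[pairs]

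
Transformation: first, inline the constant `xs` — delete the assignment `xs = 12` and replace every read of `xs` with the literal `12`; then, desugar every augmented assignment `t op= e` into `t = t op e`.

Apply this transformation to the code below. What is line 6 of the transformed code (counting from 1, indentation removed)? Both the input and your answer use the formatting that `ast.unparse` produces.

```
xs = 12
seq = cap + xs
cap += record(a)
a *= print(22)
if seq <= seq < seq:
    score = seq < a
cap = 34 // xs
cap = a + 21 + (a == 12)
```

cap = 34 // 12

Transformed code:
seq = cap + 12
cap = cap + record(a)
a = a * print(22)
if seq <= seq < seq:
    score = seq < a
cap = 34 // 12
cap = a + 21 + (a == 12)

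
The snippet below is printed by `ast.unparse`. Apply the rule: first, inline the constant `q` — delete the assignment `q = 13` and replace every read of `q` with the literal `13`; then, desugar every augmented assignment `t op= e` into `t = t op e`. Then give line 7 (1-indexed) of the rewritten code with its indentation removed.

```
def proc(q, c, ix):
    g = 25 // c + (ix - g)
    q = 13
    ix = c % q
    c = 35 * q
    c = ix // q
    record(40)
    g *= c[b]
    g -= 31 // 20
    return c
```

g = g * c[b]

Transformed code:
def proc(q, c, ix):
    g = 25 // c + (ix - g)
    ix = c % 13
    c = 35 * 13
    c = ix // 13
    record(40)
    g = g * c[b]
    g = g - 31 // 20
    return c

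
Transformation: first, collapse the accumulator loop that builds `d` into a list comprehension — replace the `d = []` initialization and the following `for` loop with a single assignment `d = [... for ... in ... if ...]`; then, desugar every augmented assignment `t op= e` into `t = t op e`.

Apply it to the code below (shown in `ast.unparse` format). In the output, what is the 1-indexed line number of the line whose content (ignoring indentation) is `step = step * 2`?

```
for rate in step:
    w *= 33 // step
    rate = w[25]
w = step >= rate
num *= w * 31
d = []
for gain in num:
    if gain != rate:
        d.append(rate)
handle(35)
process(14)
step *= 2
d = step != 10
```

9

Transformed code:
for rate in step:
    w = w * (33 // step)
    rate = w[25]
w = step >= rate
num = num * (w * 31)
d = [rate for gain in num if gain != rate]
handle(35)
process(14)
step = step * 2
d = step != 10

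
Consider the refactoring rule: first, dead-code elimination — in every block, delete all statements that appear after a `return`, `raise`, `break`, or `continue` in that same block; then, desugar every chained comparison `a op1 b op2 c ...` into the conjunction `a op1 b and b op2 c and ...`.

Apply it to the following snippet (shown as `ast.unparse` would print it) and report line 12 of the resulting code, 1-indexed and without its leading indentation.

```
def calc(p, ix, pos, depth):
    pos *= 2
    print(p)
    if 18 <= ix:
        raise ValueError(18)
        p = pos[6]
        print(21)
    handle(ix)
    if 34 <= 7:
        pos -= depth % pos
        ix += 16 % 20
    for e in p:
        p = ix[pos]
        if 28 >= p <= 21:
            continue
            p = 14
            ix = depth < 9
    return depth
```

Transformed code:
def calc(p, ix, pos, depth):
    pos *= 2
    print(p)
    if 18 <= ix:
        raise ValueError(18)
    handle(ix)
    if 34 <= 7:
        pos -= depth % pos
        ix += 16 % 20
    for e in p:
        p = ix[pos]
        if 28 >= p and p <= 21:
            continue
    return depth

if 28 >= p and p <= 21:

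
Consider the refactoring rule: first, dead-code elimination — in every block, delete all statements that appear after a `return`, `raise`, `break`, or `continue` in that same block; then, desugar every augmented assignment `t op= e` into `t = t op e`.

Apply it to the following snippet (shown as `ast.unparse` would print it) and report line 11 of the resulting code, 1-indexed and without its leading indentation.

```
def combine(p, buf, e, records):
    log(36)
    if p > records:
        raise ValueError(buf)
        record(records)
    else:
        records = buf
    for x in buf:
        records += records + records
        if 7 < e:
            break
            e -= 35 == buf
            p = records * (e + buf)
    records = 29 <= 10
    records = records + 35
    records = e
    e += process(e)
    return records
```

records = 29 <= 10

Transformed code:
def combine(p, buf, e, records):
    log(36)
    if p > records:
        raise ValueError(buf)
    else:
        records = buf
    for x in buf:
        records = records + (records + records)
        if 7 < e:
            break
    records = 29 <= 10
    records = records + 35
    records = e
    e = e + process(e)
    return records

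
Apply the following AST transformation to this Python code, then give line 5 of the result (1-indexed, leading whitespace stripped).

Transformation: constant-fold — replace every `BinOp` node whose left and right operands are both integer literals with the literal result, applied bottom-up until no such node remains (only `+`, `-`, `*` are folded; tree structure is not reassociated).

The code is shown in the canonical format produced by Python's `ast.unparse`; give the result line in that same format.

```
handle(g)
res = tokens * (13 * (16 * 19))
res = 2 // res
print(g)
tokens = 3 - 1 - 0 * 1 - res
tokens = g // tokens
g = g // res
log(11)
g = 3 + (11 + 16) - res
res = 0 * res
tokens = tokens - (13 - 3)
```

tokens = 2 - res

Transformed code:
handle(g)
res = tokens * 3952
res = 2 // res
print(g)
tokens = 2 - res
tokens = g // tokens
g = g // res
log(11)
g = 30 - res
res = 0 * res
tokens = tokens - 10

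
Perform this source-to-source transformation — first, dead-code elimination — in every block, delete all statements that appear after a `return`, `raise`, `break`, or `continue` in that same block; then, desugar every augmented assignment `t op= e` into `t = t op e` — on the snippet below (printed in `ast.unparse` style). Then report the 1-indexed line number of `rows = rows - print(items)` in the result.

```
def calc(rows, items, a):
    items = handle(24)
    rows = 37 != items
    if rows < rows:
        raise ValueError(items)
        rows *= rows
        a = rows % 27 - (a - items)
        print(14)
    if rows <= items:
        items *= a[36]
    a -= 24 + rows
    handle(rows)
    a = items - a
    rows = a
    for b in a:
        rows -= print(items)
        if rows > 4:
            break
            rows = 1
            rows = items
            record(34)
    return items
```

Transformed code:
def calc(rows, items, a):
    items = handle(24)
    rows = 37 != items
    if rows < rows:
        raise ValueError(items)
    if rows <= items:
        items = items * a[36]
    a = a - (24 + rows)
    handle(rows)
    a = items - a
    rows = a
    for b in a:
        rows = rows - print(items)
        if rows > 4:
            break
    return items

13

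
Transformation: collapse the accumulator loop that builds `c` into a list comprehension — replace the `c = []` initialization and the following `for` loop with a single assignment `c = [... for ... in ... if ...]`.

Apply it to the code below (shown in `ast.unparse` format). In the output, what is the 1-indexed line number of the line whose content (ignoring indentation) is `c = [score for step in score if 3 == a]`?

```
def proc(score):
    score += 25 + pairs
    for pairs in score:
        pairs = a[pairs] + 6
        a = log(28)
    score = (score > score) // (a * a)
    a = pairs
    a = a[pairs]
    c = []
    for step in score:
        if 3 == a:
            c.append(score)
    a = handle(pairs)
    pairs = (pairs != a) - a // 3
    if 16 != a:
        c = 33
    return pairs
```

Transformed code:
def proc(score):
    score += 25 + pairs
    for pairs in score:
        pairs = a[pairs] + 6
        a = log(28)
    score = (score > score) // (a * a)
    a = pairs
    a = a[pairs]
    c = [score for step in score if 3 == a]
    a = handle(pairs)
    pairs = (pairs != a) - a // 3
    if 16 != a:
        c = 33
    return pairs

9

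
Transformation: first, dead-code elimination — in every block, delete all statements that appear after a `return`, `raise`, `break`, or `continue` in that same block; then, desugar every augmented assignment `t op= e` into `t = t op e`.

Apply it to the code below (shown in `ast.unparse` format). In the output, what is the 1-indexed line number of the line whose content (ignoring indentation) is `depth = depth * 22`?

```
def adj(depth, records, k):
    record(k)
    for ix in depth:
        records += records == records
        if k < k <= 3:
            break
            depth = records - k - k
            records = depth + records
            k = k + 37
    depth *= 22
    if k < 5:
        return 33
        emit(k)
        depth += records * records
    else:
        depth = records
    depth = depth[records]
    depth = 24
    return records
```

Transformed code:
def adj(depth, records, k):
    record(k)
    for ix in depth:
        records = records + (records == records)
        if k < k <= 3:
            break
    depth = depth * 22
    if k < 5:
        return 33
    else:
        depth = records
    depth = depth[records]
    depth = 24
    return records

7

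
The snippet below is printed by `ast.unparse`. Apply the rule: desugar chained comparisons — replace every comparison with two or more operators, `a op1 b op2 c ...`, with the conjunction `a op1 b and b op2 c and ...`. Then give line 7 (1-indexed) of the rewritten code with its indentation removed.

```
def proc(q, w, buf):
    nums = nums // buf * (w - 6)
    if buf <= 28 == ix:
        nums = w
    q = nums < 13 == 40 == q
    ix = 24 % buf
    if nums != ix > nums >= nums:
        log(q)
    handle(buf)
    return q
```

Transformed code:
def proc(q, w, buf):
    nums = nums // buf * (w - 6)
    if buf <= 28 and 28 == ix:
        nums = w
    q = nums < 13 and 13 == 40 and (40 == q)
    ix = 24 % buf
    if nums != ix and ix > nums and (nums >= nums):
        log(q)
    handle(buf)
    return q

if nums != ix and ix > nums and (nums >= nums):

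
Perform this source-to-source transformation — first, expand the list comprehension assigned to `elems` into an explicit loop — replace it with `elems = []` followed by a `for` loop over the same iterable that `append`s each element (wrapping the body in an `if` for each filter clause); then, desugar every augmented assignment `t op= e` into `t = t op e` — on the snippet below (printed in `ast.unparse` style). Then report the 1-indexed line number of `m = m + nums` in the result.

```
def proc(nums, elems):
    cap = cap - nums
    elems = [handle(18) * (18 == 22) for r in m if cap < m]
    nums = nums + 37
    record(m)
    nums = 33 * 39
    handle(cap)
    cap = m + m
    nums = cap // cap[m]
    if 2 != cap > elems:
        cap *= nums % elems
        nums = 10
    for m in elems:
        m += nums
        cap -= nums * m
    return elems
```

17

Transformed code:
def proc(nums, elems):
    cap = cap - nums
    elems = []
    for r in m:
        if cap < m:
            elems.append(handle(18) * (18 == 22))
    nums = nums + 37
    record(m)
    nums = 33 * 39
    handle(cap)
    cap = m + m
    nums = cap // cap[m]
    if 2 != cap > elems:
        cap = cap * (nums % elems)
        nums = 10
    for m in elems:
        m = m + nums
        cap = cap - nums * m
    return elems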